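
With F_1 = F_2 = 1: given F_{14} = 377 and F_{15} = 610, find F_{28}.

By the doubling identity F_{2k} = F_k(2F_{k+1} − F_k): F_{28} = 377·(2·610 − 377) = 377·843 = 317811.

317811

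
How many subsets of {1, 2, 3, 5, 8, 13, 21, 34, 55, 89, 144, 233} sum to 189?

Starting from the Zeckendorf form and repeatedly splitting a term F_k into F_{k−1} + F_{k−2} (when neither is already used) reaches every representation.
189 = 144+34+8+3 = 144+34+8+2+1 = 144+21+13+8+3 = … (9 more), for 12 in all.

12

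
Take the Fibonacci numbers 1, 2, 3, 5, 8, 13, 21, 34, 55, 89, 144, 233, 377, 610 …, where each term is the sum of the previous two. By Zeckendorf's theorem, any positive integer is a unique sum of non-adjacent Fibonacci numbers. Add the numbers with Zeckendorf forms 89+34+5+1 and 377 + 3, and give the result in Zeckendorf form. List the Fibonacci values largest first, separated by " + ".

The two numbers are 129 and 380, so their sum is 509.
509 − 377 = 132
132 − 89 = 43
43 − 34 = 9
9 − 8 = 1
1 − 1 = 0

377 + 89 + 34 + 8 + 1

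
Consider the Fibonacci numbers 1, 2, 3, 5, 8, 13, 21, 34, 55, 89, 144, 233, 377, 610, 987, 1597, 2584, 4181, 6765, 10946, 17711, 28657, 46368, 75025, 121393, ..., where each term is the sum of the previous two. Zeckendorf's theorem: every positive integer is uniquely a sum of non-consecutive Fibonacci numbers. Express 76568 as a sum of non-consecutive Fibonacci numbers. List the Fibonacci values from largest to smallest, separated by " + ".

Repeatedly subtract the largest Fibonacci number that fits:
subtract 75025 from 76568: 1543 remains
subtract 987 from 1543: 556 remains
subtract 377 from 556: 179 remains
subtract 144 from 179: 35 remains
subtract 34 from 35: 1 remains
subtract 1 from 1: 0 remains
So 76568 = 75025 + 987 + 377 + 144 + 34 + 1, with no two terms consecutive in the sequence.

75025 + 987 + 377 + 144 + 34 + 1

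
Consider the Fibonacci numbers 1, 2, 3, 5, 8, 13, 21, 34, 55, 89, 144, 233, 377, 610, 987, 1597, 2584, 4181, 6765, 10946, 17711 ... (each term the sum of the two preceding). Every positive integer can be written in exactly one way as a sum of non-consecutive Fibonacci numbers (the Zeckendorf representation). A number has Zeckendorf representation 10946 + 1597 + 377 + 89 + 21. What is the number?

10946 + 1597 + 377 + 89 + 21 = 13030.

13030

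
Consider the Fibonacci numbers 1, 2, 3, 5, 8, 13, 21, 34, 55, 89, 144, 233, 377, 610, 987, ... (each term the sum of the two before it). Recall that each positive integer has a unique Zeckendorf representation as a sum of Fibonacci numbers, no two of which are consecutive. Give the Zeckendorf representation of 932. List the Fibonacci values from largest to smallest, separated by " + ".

610 + 233 + 89

take 610 (≤ 932); 932 − 610 = 322
take 233 (≤ 322); 322 − 233 = 89
take 89 (≤ 89); 89 − 89 = 0
So 932 = 610 + 233 + 89, with no two terms consecutive in the sequence.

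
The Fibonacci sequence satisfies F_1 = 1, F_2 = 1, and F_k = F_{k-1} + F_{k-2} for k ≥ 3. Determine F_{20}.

Iterating the recurrence up to F_{12} = 144 and F_{11} = 89:
F_{13} = F_{12} + F_{11} = 144 + 89 = 233
F_{14} = F_{13} + F_{12} = 233 + 144 = 377
F_{15} = F_{14} + F_{13} = 377 + 233 = 610
F_{16} = F_{15} + F_{14} = 610 + 377 = 987
F_{17} = F_{16} + F_{15} = 987 + 610 = 1597
F_{18} = F_{17} + F_{16} = 1597 + 987 = 2584
F_{19} = F_{18} + F_{17} = 2584 + 1597 = 4181
F_{20} = F_{19} + F_{18} = 4181 + 2584 = 6765

6765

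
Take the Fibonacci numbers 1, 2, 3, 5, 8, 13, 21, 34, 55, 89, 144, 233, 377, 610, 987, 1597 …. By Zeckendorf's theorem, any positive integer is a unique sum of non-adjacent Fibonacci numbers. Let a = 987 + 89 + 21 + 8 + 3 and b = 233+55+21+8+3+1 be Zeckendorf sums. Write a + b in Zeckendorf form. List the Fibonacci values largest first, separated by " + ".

The two numbers are 1108 and 321, so their sum is 1429.
take 987 (≤ 1429); 1429 − 987 = 442
take 377 (≤ 442); 442 − 377 = 65
take 55 (≤ 65); 65 − 55 = 10
take 8 (≤ 10); 10 − 8 = 2
take 2 (≤ 2); 2 − 2 = 0

987 + 377 + 55 + 8 + 2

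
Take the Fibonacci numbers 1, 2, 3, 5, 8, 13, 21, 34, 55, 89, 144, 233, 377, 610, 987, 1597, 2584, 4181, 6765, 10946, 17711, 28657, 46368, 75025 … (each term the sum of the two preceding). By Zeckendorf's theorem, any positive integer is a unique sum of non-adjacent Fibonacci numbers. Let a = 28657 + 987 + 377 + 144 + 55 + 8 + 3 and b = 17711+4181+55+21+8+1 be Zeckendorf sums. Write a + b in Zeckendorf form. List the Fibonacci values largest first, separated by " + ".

The two numbers are 30231 and 21977, so their sum is 52208.
Greedily peel off the largest Fibonacci term at each step:
46368 ≤ 52208 < 75025, so take 46368; remainder 5840
4181 ≤ 5840 < 6765, so take 4181; remainder 1659
1597 ≤ 1659 < 2584, so take 1597; remainder 62
55 ≤ 62 < 89, so take 55; remainder 7
5 ≤ 7 < 8, so take 5; remainder 2
2 ≤ 2 < 3, so take 2; remainder 0

46368 + 4181 + 1597 + 55 + 5 + 2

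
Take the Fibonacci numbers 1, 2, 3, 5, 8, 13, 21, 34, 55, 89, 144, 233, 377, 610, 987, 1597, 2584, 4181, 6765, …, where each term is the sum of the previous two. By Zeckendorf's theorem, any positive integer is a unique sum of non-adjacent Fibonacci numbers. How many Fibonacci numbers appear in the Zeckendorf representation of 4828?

Repeatedly subtract the largest Fibonacci number that fits:
take 4181 (≤ 4828); 4828 − 4181 = 647
take 610 (≤ 647); 647 − 610 = 37
take 34 (≤ 37); 37 − 34 = 3
take 3 (≤ 3); 3 − 3 = 0
4828 = 4181 + 610 + 34 + 3, which has 4 terms.

4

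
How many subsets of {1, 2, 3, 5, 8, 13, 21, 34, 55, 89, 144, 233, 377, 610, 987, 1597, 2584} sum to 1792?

1792 = 1597+144+34+13+3+1 = 1597+144+34+8+5+3+1 = 1597+89+55+34+13+3+1 = … (15 more), for 18 in all.

18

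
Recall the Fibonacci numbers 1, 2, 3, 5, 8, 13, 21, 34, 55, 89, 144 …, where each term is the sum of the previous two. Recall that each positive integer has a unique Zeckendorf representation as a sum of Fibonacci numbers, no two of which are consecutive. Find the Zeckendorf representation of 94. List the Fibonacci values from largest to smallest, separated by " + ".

89 + 5

Greedily peel off the largest Fibonacci term at each step:
94: greatest Fibonacci not exceeding it is 89, leaving 5
5: greatest Fibonacci not exceeding it is 5, leaving 0
So 94 = 89 + 5, with no two terms consecutive in the sequence.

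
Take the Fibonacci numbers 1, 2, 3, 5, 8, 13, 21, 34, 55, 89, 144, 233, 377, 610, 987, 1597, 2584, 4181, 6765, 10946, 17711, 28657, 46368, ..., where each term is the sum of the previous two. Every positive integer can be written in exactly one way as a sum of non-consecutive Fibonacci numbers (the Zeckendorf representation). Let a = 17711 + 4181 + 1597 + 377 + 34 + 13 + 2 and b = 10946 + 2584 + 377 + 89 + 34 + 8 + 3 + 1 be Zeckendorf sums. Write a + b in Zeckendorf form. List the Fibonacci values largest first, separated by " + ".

The two numbers are 23915 and 14042, so their sum is 37957.
subtract 28657 from 37957: 9300 remains
subtract 6765 from 9300: 2535 remains
subtract 1597 from 2535: 938 remains
subtract 610 from 938: 328 remains
subtract 233 from 328: 95 remains
subtract 89 from 95: 6 remains
subtract 5 from 6: 1 remains
subtract 1 from 1: 0 remains

28657 + 6765 + 1597 + 610 + 233 + 89 + 5 + 1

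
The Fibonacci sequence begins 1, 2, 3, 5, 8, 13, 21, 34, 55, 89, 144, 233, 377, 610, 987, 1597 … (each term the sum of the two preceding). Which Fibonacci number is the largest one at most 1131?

987

987 ≤ 1131 < 1597, so the largest Fibonacci number not exceeding 1131 is 987.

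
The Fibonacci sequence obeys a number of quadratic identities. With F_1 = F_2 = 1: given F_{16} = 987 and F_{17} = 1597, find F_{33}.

By F_{2k+1} = F_k² + F_{k+1}²: F_{33} = 987² + 1597² = 974169 + 2550409 = 3524578.

3524578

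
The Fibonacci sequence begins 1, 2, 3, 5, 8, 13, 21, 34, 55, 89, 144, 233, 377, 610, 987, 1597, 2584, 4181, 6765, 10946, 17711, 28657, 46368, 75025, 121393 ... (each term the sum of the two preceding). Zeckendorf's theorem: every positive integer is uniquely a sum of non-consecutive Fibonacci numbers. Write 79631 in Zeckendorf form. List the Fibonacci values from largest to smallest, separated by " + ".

75025 + 4181 + 377 + 34 + 13 + 1

79631 − 75025 = 4606
4606 − 4181 = 425
425 − 377 = 48
48 − 34 = 14
14 − 13 = 1
1 − 1 = 0
So 79631 = 75025 + 4181 + 377 + 34 + 13 + 1, with no two terms consecutive in the sequence.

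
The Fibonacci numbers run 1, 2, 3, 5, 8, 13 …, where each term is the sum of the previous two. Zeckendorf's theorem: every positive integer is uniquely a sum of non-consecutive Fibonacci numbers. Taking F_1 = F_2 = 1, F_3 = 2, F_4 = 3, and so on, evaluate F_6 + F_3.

10

F_6 + F_3 = 8 + 2 = 10.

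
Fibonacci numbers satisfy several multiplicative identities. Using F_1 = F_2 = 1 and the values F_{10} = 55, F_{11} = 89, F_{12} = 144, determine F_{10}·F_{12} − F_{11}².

55·144 − 89² = 7920 − 7921 = -1. (Cassini's identity: F_{k−1}F_{k+1} − F_k² = (−1)^k.)

-1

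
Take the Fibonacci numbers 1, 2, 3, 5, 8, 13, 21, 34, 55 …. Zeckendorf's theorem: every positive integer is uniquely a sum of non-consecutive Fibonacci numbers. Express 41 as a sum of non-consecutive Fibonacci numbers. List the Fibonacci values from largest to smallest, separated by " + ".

34 + 5 + 2

41: greatest Fibonacci not exceeding it is 34, leaving 7
7: greatest Fibonacci not exceeding it is 5, leaving 2
2: greatest Fibonacci not exceeding it is 2, leaving 0
So 41 = 34 + 5 + 2, with no two terms consecutive in the sequence.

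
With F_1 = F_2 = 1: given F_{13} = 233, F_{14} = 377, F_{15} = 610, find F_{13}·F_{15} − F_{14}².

233·610 − 377² = 142130 − 142129 = 1. (Cassini's identity: F_{k−1}F_{k+1} − F_k² = (−1)^k.)

1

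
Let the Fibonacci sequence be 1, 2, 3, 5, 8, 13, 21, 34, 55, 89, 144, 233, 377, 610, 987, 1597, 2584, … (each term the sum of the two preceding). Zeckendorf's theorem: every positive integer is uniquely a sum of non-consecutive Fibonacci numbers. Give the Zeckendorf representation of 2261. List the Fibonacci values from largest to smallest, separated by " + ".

take 1597 (≤ 2261); 2261 − 1597 = 664
take 610 (≤ 664); 664 − 610 = 54
take 34 (≤ 54); 54 − 34 = 20
take 13 (≤ 20); 20 − 13 = 7
take 5 (≤ 7); 7 − 5 = 2
take 2 (≤ 2); 2 − 2 = 0
So 2261 = 1597 + 610 + 34 + 13 + 5 + 2, with no two terms consecutive in the sequence.

1597 + 610 + 34 + 13 + 5 + 2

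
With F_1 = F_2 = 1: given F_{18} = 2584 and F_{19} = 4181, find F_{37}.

24157817

By F_{2k+1} = F_k² + F_{k+1}²: F_{37} = 2584² + 4181² = 6677056 + 17480761 = 24157817.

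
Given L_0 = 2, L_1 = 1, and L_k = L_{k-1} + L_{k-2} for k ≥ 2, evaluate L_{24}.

Iterating the recurrence up to L_{20} = 15127 and L_{19} = 9349:
L_{21} = L_{20} + L_{19} = 15127 + 9349 = 24476
L_{22} = L_{21} + L_{20} = 24476 + 15127 = 39603
L_{23} = L_{22} + L_{21} = 39603 + 24476 = 64079
L_{24} = L_{23} + L_{22} = 64079 + 39603 = 103682

103682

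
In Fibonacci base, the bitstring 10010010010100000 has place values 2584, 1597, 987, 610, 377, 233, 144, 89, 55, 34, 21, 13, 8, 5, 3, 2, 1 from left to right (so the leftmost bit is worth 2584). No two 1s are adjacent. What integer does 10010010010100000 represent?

Summing the place values of the 1 bits: 2584 + 610 + 144 + 34 + 13 = 3385.

3385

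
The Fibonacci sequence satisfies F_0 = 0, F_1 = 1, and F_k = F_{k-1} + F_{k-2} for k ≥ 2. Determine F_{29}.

Iterating the recurrence up to F_{21} = 10946 and F_{20} = 6765:
F_{22} = F_{21} + F_{20} = 10946 + 6765 = 17711
F_{23} = F_{22} + F_{21} = 17711 + 10946 = 28657
F_{24} = F_{23} + F_{22} = 28657 + 17711 = 46368
F_{25} = F_{24} + F_{23} = 46368 + 28657 = 75025
F_{26} = F_{25} + F_{24} = 75025 + 46368 = 121393
F_{27} = F_{26} + F_{25} = 121393 + 75025 = 196418
F_{28} = F_{27} + F_{26} = 196418 + 121393 = 317811
F_{29} = F_{28} + F_{27} = 317811 + 196418 = 514229

514229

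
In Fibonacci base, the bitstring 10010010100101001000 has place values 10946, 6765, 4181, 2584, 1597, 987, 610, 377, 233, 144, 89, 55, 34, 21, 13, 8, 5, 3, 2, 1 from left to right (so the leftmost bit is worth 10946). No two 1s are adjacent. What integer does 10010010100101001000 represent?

14454

Summing the place values of the 1 bits: 10946 + 2584 + 610 + 233 + 55 + 21 + 5 = 14454.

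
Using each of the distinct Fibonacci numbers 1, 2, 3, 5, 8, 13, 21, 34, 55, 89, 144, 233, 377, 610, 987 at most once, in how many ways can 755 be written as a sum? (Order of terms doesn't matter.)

10

755 = 610+144+1 = 610+89+55+1 = 377+233+144+1 = 610+89+34+21+1 = 377+233+89+55+1 = … (5 more), for 10 in all.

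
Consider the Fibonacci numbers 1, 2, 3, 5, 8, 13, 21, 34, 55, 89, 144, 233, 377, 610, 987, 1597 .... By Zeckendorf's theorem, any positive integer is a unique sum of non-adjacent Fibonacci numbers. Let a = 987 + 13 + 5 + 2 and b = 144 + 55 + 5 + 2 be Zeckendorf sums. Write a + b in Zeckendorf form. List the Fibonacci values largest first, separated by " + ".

987 + 144 + 55 + 21 + 5 + 1

The two numbers are 1007 and 206, so their sum is 1213.
1213: greatest Fibonacci not exceeding it is 987, leaving 226
226: greatest Fibonacci not exceeding it is 144, leaving 82
82: greatest Fibonacci not exceeding it is 55, leaving 27
27: greatest Fibonacci not exceeding it is 21, leaving 6
6: greatest Fibonacci not exceeding it is 5, leaving 1
1: greatest Fibonacci not exceeding it is 1, leaving 0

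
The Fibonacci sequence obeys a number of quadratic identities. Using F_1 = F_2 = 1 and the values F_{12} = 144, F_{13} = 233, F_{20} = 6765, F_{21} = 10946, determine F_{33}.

By the addition formula F_{m+n} = F_m F_{n+1} + F_{m−1} F_n with m=13, n=20: F_{33} = 233·10946 + 144·6765 = 2550418 + 974160 = 3524578.

3524578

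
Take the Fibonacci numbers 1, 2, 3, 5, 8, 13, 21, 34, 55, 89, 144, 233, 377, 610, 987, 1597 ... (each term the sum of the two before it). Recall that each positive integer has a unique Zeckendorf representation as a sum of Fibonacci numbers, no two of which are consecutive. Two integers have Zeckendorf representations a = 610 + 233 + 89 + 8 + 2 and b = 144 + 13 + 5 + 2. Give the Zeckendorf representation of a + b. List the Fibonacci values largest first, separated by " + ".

The two numbers are 942 and 164, so their sum is 1106.
Greedily peel off the largest Fibonacci term at each step:
987 ≤ 1106 < 1597, so take 987; remainder 119
89 ≤ 119 < 144, so take 89; remainder 30
21 ≤ 30 < 34, so take 21; remainder 9
8 ≤ 9 < 13, so take 8; remainder 1
1 ≤ 1 < 2, so take 1; remainder 0

987 + 89 + 21 + 8 + 1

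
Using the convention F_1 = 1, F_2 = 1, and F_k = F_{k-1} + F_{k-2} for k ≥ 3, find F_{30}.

832040

Iterating the recurrence up to F_{25} = 75025 and F_{24} = 46368:
F_{26} = F_{25} + F_{24} = 75025 + 46368 = 121393
F_{27} = F_{26} + F_{25} = 121393 + 75025 = 196418
F_{28} = F_{27} + F_{26} = 196418 + 121393 = 317811
F_{29} = F_{28} + F_{27} = 317811 + 196418 = 514229
F_{30} = F_{29} + F_{28} = 514229 + 317811 = 832040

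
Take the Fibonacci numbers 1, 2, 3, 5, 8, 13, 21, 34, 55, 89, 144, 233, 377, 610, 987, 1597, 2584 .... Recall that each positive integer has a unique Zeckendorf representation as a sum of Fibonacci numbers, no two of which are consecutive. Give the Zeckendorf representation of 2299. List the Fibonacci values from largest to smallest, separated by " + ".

1597 + 610 + 89 + 3

Repeatedly subtract the largest Fibonacci number that fits:
2299 − 1597 = 702
702 − 610 = 92
92 − 89 = 3
3 − 3 = 0
So 2299 = 1597 + 610 + 89 + 3, with no two terms consecutive in the sequence.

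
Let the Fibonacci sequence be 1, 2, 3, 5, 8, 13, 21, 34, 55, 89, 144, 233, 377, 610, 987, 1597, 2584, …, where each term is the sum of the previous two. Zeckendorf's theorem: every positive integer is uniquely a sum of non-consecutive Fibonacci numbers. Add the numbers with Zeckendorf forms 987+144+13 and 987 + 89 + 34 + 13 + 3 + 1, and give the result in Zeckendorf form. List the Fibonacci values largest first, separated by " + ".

1597 + 610 + 55 + 8 + 1

The two numbers are 1144 and 1127, so their sum is 2271.
largest Fibonacci ≤ 2271 is 1597; 2271 − 1597 = 674
largest Fibonacci ≤ 674 is 610; 674 − 610 = 64
largest Fibonacci ≤ 64 is 55; 64 − 55 = 9
largest Fibonacci ≤ 9 is 8; 9 − 8 = 1
largest Fibonacci ≤ 1 is 1; 1 − 1 = 0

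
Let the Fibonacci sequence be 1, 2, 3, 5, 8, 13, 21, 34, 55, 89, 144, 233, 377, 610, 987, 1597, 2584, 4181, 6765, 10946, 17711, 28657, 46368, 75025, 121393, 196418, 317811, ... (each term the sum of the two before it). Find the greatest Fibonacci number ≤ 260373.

196418 ≤ 260373 < 317811, so the largest Fibonacci number not exceeding 260373 is 196418.

196418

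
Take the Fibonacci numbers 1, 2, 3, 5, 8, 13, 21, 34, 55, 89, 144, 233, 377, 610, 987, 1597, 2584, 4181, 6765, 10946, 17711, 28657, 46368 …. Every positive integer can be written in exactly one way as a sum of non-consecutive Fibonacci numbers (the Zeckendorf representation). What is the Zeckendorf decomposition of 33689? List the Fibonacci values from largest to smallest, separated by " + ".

28657 + 4181 + 610 + 233 + 8

take 28657 (≤ 33689); 33689 − 28657 = 5032
take 4181 (≤ 5032); 5032 − 4181 = 851
take 610 (≤ 851); 851 − 610 = 241
take 233 (≤ 241); 241 − 233 = 8
take 8 (≤ 8); 8 − 8 = 0
So 33689 = 28657 + 4181 + 610 + 233 + 8, with no two terms consecutive in the sequence.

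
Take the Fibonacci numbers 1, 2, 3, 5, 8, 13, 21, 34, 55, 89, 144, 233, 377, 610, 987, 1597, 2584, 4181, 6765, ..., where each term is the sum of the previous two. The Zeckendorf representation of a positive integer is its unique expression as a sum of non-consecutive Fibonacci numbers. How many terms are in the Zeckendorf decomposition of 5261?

Repeatedly subtract the largest Fibonacci number that fits:
subtract 4181 from 5261: 1080 remains
subtract 987 from 1080: 93 remains
subtract 89 from 93: 4 remains
subtract 3 from 4: 1 remains
subtract 1 from 1: 0 remains
5261 = 4181 + 987 + 89 + 3 + 1, which has 5 terms.

5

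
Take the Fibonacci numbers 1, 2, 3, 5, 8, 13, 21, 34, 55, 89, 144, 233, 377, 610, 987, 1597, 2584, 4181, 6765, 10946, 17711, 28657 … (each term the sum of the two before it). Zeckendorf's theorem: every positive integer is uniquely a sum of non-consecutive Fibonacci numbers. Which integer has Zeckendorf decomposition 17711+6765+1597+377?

17711+6765+1597+377 = 26450.

26450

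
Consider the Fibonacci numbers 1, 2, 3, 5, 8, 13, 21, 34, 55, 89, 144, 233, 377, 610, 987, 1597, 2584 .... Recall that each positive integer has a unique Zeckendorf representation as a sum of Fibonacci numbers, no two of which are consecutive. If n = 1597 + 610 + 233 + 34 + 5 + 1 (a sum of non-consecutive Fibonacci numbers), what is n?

2480

1597 + 610 + 233 + 34 + 5 + 1 = 2480.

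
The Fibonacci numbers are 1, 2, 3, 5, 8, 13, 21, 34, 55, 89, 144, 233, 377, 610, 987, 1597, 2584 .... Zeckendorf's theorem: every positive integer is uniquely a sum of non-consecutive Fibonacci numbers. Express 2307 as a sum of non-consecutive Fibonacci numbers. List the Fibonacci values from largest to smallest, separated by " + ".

1597 + 610 + 89 + 8 + 3

Repeatedly subtract the largest Fibonacci number that fits:
1597 ≤ 2307 < 2584, so take 1597; remainder 710
610 ≤ 710 < 987, so take 610; remainder 100
89 ≤ 100 < 144, so take 89; remainder 11
8 ≤ 11 < 13, so take 8; remainder 3
3 ≤ 3 < 5, so take 3; remainder 0
So 2307 = 1597 + 610 + 89 + 8 + 3, with no two terms consecutive in the sequence.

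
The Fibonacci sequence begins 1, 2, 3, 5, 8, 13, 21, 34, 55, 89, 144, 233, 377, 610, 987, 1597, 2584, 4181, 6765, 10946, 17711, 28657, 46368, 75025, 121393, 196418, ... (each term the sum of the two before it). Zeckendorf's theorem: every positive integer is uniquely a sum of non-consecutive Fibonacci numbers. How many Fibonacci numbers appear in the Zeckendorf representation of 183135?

Repeatedly subtract the largest Fibonacci number that fits:
take 121393 (≤ 183135); 183135 − 121393 = 61742
take 46368 (≤ 61742); 61742 − 46368 = 15374
take 10946 (≤ 15374); 15374 − 10946 = 4428
take 4181 (≤ 4428); 4428 − 4181 = 247
take 233 (≤ 247); 247 − 233 = 14
take 13 (≤ 14); 14 − 13 = 1
take 1 (≤ 1); 1 − 1 = 0
183135 = 121393 + 46368 + 10946 + 4181 + 233 + 13 + 1, which has 7 terms.

7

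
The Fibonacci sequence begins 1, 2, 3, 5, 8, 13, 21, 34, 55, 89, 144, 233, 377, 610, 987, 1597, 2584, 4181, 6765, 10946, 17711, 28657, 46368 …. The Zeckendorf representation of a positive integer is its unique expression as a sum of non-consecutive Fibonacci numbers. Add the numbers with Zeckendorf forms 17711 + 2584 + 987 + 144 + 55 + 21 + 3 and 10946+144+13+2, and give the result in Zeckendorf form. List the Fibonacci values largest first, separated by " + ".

The two numbers are 21505 and 11105, so their sum is 32610.
Greedily peel off the largest Fibonacci term at each step:
largest Fibonacci ≤ 32610 is 28657; 32610 − 28657 = 3953
largest Fibonacci ≤ 3953 is 2584; 3953 − 2584 = 1369
largest Fibonacci ≤ 1369 is 987; 1369 − 987 = 382
largest Fibonacci ≤ 382 is 377; 382 − 377 = 5
largest Fibonacci ≤ 5 is 5; 5 − 5 = 0

28657 + 2584 + 987 + 377 + 5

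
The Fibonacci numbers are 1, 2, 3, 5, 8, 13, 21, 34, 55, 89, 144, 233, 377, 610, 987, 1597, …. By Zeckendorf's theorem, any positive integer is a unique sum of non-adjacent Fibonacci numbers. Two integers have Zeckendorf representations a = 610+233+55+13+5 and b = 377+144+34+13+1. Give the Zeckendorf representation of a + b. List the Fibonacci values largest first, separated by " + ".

987 + 377 + 89 + 21 + 8 + 3

The two numbers are 916 and 569, so their sum is 1485.
Greedy algorithm:
1485: greatest Fibonacci not exceeding it is 987, leaving 498
498: greatest Fibonacci not exceeding it is 377, leaving 121
121: greatest Fibonacci not exceeding it is 89, leaving 32
32: greatest Fibonacci not exceeding it is 21, leaving 11
11: greatest Fibonacci not exceeding it is 8, leaving 3
3: greatest Fibonacci not exceeding it is 3, leaving 0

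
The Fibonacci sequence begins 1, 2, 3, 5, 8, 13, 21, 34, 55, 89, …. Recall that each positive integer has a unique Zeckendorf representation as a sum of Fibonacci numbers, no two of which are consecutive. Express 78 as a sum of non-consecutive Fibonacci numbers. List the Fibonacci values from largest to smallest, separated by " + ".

largest Fibonacci ≤ 78 is 55; 78 − 55 = 23
largest Fibonacci ≤ 23 is 21; 23 − 21 = 2
largest Fibonacci ≤ 2 is 2; 2 − 2 = 0
So 78 = 55 + 21 + 2, with no two terms consecutive in the sequence.

55 + 21 + 2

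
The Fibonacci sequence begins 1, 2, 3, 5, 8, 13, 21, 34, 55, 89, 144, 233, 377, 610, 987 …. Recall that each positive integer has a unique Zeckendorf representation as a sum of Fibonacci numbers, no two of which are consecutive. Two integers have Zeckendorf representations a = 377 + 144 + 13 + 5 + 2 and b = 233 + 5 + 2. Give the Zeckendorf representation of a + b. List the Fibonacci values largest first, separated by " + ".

610 + 144 + 21 + 5 + 1

The two numbers are 541 and 240, so their sum is 781.
Greedy algorithm:
781 − 610 = 171
171 − 144 = 27
27 − 21 = 6
6 − 5 = 1
1 − 1 = 0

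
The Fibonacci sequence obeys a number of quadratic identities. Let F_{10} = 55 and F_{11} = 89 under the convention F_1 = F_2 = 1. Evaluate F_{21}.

By F_{2k+1} = F_k² + F_{k+1}²: F_{21} = 55² + 89² = 3025 + 7921 = 10946.

10946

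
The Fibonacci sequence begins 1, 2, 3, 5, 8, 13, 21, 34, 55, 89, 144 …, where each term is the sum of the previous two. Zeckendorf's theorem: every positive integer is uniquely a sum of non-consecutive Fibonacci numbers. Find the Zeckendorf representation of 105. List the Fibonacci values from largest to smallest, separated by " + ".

Repeatedly subtract the largest Fibonacci number that fits:
105: greatest Fibonacci not exceeding it is 89, leaving 16
16: greatest Fibonacci not exceeding it is 13, leaving 3
3: greatest Fibonacci not exceeding it is 3, leaving 0
So 105 = 89 + 13 + 3, with no two terms consecutive in the sequence.

89 + 13 + 3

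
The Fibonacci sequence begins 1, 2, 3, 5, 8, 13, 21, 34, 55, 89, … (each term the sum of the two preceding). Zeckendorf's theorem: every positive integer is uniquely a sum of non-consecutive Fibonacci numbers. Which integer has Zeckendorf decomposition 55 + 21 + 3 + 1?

80

55 + 21 + 3 + 1 = 80.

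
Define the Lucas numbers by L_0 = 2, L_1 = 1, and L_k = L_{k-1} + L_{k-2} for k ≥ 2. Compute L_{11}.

Iterating the recurrence up to L_{3} = 4 and L_{2} = 3:
L_{4} = L_{3} + L_{2} = 4 + 3 = 7
L_{5} = L_{4} + L_{3} = 7 + 4 = 11
L_{6} = L_{5} + L_{4} = 11 + 7 = 18
L_{7} = L_{6} + L_{5} = 18 + 11 = 29
L_{8} = L_{7} + L_{6} = 29 + 18 = 47
L_{9} = L_{8} + L_{7} = 47 + 29 = 76
L_{10} = L_{9} + L_{8} = 76 + 47 = 123
L_{11} = L_{10} + L_{9} = 123 + 76 = 199

199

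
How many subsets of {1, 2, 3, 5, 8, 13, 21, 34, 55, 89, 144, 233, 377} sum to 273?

13

Starting from the Zeckendorf form and repeatedly splitting a term F_k into F_{k−1} + F_{k−2} (when neither is already used) reaches every representation.
273 = 233+34+5+1 = 233+34+3+2+1 = 233+21+13+5+1 = 144+89+34+5+1 = … (9 more), for 13 in all.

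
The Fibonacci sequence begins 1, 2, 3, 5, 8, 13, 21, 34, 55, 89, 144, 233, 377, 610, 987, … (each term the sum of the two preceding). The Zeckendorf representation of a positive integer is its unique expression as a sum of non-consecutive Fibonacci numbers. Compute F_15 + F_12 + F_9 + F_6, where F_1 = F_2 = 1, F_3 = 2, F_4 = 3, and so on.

796

F_15 + F_12 + F_9 + F_6 = 610 + 144 + 34 + 8 = 796.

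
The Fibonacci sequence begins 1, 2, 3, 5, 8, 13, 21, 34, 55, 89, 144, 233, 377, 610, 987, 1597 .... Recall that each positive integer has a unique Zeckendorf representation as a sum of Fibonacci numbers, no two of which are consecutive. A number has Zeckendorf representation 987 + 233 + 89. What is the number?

1309

987 + 233 + 89 = 1309.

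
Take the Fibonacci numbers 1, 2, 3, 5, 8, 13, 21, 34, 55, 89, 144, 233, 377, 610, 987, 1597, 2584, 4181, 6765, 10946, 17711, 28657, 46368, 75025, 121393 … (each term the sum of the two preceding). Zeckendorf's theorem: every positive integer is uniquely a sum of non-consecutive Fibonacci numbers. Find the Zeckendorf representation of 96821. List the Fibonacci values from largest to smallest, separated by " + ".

Greedy algorithm:
96821 − 75025 = 21796
21796 − 17711 = 4085
4085 − 2584 = 1501
1501 − 987 = 514
514 − 377 = 137
137 − 89 = 48
48 − 34 = 14
14 − 13 = 1
1 − 1 = 0
So 96821 = 75025 + 17711 + 2584 + 987 + 377 + 89 + 34 + 13 + 1, with no two terms consecutive in the sequence.

75025 + 17711 + 2584 + 987 + 377 + 89 + 34 + 13 + 1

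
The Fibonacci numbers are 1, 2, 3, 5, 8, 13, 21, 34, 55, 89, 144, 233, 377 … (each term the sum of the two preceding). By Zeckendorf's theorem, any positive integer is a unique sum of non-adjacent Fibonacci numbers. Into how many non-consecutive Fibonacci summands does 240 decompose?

3

Greedily peel off the largest Fibonacci term at each step:
subtract 233 from 240: 7 remains
subtract 5 from 7: 2 remains
subtract 2 from 2: 0 remains
240 = 233 + 5 + 2, which has 3 terms.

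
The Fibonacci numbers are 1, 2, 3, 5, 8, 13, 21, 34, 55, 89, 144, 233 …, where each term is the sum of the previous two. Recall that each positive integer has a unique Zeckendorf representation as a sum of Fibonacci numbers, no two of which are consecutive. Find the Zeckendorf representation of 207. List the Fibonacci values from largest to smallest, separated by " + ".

Repeatedly subtract the largest Fibonacci number that fits:
207: greatest Fibonacci not exceeding it is 144, leaving 63
63: greatest Fibonacci not exceeding it is 55, leaving 8
8: greatest Fibonacci not exceeding it is 8, leaving 0
So 207 = 144 + 55 + 8, with no two terms consecutive in the sequence.

144 + 55 + 8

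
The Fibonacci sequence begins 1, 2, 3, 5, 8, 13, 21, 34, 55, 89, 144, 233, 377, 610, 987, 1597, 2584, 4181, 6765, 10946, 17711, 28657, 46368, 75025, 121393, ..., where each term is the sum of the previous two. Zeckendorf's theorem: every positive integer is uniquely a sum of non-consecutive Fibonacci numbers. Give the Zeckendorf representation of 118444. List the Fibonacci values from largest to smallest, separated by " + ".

75025 + 28657 + 10946 + 2584 + 987 + 233 + 8 + 3 + 1

Repeatedly subtract the largest Fibonacci number that fits:
118444 − 75025 = 43419
43419 − 28657 = 14762
14762 − 10946 = 3816
3816 − 2584 = 1232
1232 − 987 = 245
245 − 233 = 12
12 − 8 = 4
4 − 3 = 1
1 − 1 = 0
So 118444 = 75025 + 28657 + 10946 + 2584 + 987 + 233 + 8 + 3 + 1, with no two terms consecutive in the sequence.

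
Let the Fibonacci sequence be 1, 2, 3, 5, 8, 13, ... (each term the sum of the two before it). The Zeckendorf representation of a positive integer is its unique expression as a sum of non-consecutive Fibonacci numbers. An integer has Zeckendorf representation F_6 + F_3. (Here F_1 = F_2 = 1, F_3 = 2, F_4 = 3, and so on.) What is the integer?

10

F_6 + F_3 = 8 + 2 = 10.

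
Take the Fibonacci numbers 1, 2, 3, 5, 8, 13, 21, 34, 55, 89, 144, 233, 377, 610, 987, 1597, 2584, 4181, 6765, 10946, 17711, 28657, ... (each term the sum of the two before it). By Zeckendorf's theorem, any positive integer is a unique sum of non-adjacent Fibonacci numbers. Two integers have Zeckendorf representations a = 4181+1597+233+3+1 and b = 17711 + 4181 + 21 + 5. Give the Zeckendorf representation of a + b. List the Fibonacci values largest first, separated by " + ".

17711 + 6765 + 2584 + 610 + 233 + 21 + 8 + 1

The two numbers are 6015 and 21918, so their sum is 27933.
take 17711 (≤ 27933); 27933 − 17711 = 10222
take 6765 (≤ 10222); 10222 − 6765 = 3457
take 2584 (≤ 3457); 3457 − 2584 = 873
take 610 (≤ 873); 873 − 610 = 263
take 233 (≤ 263); 263 − 233 = 30
take 21 (≤ 30); 30 − 21 = 9
take 8 (≤ 9); 9 − 8 = 1
take 1 (≤ 1); 1 − 1 = 0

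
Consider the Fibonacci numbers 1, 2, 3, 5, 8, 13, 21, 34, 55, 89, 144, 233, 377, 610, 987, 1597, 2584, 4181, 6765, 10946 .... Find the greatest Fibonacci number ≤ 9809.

6765 ≤ 9809 < 10946, so the largest Fibonacci number not exceeding 9809 is 6765.

6765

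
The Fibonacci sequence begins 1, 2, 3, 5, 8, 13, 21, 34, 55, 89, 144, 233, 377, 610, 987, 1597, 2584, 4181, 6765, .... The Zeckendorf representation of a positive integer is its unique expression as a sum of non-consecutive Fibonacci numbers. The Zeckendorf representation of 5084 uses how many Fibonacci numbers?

5

subtract 4181 from 5084: 903 remains
subtract 610 from 903: 293 remains
subtract 233 from 293: 60 remains
subtract 55 from 60: 5 remains
subtract 5 from 5: 0 remains
5084 = 4181 + 610 + 233 + 55 + 5, which has 5 terms.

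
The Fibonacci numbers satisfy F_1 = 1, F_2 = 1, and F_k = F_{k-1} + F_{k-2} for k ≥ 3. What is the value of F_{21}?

10946

Iterating the recurrence up to F_{16} = 987 and F_{15} = 610:
F_{17} = F_{16} + F_{15} = 987 + 610 = 1597
F_{18} = F_{17} + F_{16} = 1597 + 987 = 2584
F_{19} = F_{18} + F_{17} = 2584 + 1597 = 4181
F_{20} = F_{19} + F_{18} = 4181 + 2584 = 6765
F_{21} = F_{20} + F_{19} = 6765 + 4181 = 10946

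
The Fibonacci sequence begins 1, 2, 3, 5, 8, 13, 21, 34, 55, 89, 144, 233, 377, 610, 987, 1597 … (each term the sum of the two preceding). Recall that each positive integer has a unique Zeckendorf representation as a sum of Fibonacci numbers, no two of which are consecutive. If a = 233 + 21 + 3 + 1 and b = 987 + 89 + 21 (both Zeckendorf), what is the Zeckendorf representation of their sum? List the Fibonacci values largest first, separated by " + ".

The two numbers are 258 and 1097, so their sum is 1355.
largest Fibonacci ≤ 1355 is 987; 1355 − 987 = 368
largest Fibonacci ≤ 368 is 233; 368 − 233 = 135
largest Fibonacci ≤ 135 is 89; 135 − 89 = 46
largest Fibonacci ≤ 46 is 34; 46 − 34 = 12
largest Fibonacci ≤ 12 is 8; 12 − 8 = 4
largest Fibonacci ≤ 4 is 3; 4 − 3 = 1
largest Fibonacci ≤ 1 is 1; 1 − 1 = 0

987 + 233 + 89 + 34 + 8 + 3 + 1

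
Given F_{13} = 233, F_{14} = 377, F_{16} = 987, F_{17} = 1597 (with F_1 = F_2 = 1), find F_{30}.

By the addition formula F_{m+n} = F_m F_{n+1} + F_{m−1} F_n with m=14, n=16: F_{30} = 377·1597 + 233·987 = 602069 + 229971 = 832040.

832040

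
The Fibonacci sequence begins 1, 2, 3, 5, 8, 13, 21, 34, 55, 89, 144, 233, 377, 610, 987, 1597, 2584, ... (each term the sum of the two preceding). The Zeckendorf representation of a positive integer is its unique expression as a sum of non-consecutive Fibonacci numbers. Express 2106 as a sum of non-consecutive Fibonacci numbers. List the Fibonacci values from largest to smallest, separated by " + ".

subtract 1597 from 2106: 509 remains
subtract 377 from 509: 132 remains
subtract 89 from 132: 43 remains
subtract 34 from 43: 9 remains
subtract 8 from 9: 1 remains
subtract 1 from 1: 0 remains
So 2106 = 1597 + 377 + 89 + 34 + 8 + 1, with no two terms consecutive in the sequence.

1597 + 377 + 89 + 34 + 8 + 1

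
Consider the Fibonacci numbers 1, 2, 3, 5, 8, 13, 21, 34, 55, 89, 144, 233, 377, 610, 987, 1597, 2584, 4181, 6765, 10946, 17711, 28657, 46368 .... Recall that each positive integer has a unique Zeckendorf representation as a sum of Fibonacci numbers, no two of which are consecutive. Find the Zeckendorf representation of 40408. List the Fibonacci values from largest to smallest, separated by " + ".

Greedily peel off the largest Fibonacci term at each step:
take 28657 (≤ 40408); 40408 − 28657 = 11751
take 10946 (≤ 11751); 11751 − 10946 = 805
take 610 (≤ 805); 805 − 610 = 195
take 144 (≤ 195); 195 − 144 = 51
take 34 (≤ 51); 51 − 34 = 17
take 13 (≤ 17); 17 − 13 = 4
take 3 (≤ 4); 4 − 3 = 1
take 1 (≤ 1); 1 − 1 = 0
So 40408 = 28657 + 10946 + 610 + 144 + 34 + 13 + 3 + 1, with no two terms consecutive in the sequence.

28657 + 10946 + 610 + 144 + 34 + 13 + 3 + 1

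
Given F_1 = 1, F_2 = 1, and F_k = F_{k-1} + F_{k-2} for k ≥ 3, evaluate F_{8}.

21

Iterating the recurrence up to F_{2} = 1 and F_{1} = 1:
F_{3} = F_{2} + F_{1} = 1 + 1 = 2
F_{4} = F_{3} + F_{2} = 2 + 1 = 3
F_{5} = F_{4} + F_{3} = 3 + 2 = 5
F_{6} = F_{5} + F_{4} = 5 + 3 = 8
F_{7} = F_{6} + F_{5} = 8 + 5 = 13
F_{8} = F_{7} + F_{6} = 13 + 8 = 21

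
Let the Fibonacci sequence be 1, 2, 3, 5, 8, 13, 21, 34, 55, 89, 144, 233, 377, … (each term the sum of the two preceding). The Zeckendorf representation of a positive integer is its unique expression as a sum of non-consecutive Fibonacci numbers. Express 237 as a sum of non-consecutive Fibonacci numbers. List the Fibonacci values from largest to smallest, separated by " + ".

Greedily peel off the largest Fibonacci term at each step:
take 233 (≤ 237); 237 − 233 = 4
take 3 (≤ 4); 4 − 3 = 1
take 1 (≤ 1); 1 − 1 = 0
So 237 = 233 + 3 + 1, with no two terms consecutive in the sequence.

233 + 3 + 1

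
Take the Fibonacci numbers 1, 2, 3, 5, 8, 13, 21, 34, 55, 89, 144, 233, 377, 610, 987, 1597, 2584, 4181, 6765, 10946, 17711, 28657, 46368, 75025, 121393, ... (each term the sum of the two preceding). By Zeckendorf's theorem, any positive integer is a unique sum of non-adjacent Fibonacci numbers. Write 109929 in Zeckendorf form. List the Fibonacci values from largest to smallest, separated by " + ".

109929 − 75025 = 34904
34904 − 28657 = 6247
6247 − 4181 = 2066
2066 − 1597 = 469
469 − 377 = 92
92 − 89 = 3
3 − 3 = 0
So 109929 = 75025 + 28657 + 4181 + 1597 + 377 + 89 + 3, with no two terms consecutive in the sequence.

75025 + 28657 + 4181 + 1597 + 377 + 89 + 3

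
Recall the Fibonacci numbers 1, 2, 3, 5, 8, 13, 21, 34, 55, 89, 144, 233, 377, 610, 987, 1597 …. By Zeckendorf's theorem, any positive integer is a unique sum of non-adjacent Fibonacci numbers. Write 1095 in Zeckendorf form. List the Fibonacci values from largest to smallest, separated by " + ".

987 + 89 + 13 + 5 + 1

Greedy algorithm:
subtract 987 from 1095: 108 remains
subtract 89 from 108: 19 remains
subtract 13 from 19: 6 remains
subtract 5 from 6: 1 remains
subtract 1 from 1: 0 remains
So 1095 = 987 + 89 + 13 + 5 + 1, with no two terms consecutive in the sequence.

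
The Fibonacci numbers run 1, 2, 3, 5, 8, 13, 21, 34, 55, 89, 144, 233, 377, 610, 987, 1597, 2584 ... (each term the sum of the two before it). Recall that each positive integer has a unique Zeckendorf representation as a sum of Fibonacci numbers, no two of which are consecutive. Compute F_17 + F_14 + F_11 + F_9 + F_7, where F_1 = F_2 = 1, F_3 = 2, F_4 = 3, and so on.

2110

F_17 + F_14 + F_11 + F_9 + F_7 = 1597 + 377 + 89 + 34 + 13 = 2110.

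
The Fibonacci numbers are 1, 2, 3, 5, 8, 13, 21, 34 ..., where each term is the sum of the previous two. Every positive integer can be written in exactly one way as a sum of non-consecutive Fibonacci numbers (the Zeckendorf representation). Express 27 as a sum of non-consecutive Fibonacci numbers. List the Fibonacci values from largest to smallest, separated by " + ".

Repeatedly subtract the largest Fibonacci number that fits:
21 ≤ 27 < 34, so take 21; remainder 6
5 ≤ 6 < 8, so take 5; remainder 1
1 ≤ 1 < 2, so take 1; remainder 0
So 27 = 21 + 5 + 1, with no two terms consecutive in the sequence.

21 + 5 + 1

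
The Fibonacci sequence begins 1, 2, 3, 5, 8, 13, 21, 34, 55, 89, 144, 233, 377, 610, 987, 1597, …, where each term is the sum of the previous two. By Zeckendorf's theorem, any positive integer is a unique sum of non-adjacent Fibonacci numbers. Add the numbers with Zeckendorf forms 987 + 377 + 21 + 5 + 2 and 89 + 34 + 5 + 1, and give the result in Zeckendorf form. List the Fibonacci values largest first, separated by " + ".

The two numbers are 1392 and 129, so their sum is 1521.
take 987 (≤ 1521); 1521 − 987 = 534
take 377 (≤ 534); 534 − 377 = 157
take 144 (≤ 157); 157 − 144 = 13
take 13 (≤ 13); 13 − 13 = 0

987 + 377 + 144 + 13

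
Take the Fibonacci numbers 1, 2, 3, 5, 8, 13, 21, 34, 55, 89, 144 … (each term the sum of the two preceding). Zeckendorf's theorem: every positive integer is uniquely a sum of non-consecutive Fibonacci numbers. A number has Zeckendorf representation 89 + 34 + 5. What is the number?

128

89 + 34 + 5 = 128.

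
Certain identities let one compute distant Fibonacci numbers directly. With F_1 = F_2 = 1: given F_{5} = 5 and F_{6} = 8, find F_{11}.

By F_{2k+1} = F_k² + F_{k+1}²: F_{11} = 5² + 8² = 25 + 64 = 89.

89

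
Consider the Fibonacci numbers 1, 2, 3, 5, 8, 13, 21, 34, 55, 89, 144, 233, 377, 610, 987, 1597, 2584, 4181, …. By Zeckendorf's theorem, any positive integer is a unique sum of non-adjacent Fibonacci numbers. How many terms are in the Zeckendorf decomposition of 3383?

3383 − 2584 = 799
799 − 610 = 189
189 − 144 = 45
45 − 34 = 11
11 − 8 = 3
3 − 3 = 0
3383 = 2584 + 610 + 144 + 34 + 8 + 3, which has 6 terms.

6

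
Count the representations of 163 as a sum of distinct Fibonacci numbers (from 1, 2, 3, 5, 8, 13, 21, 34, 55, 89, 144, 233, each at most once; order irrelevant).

Each representation comes from the Zeckendorf form by replacing some F_k with F_{k−1} + F_{k−2} where possible.
163 = 144+13+5+1 = 144+13+3+2+1 = 89+55+13+5+1 = 144+8+5+3+2+1 = 89+55+13+3+2+1 = … (4 more), for 9 in all.

9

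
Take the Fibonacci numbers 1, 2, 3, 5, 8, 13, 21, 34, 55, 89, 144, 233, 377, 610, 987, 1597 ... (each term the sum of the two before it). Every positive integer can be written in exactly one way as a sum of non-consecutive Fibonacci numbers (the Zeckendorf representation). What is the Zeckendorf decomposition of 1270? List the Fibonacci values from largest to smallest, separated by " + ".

987 + 233 + 34 + 13 + 3

Greedy algorithm:
1270 − 987 = 283
283 − 233 = 50
50 − 34 = 16
16 − 13 = 3
3 − 3 = 0
So 1270 = 987 + 233 + 34 + 13 + 3, with no two terms consecutive in the sequence.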